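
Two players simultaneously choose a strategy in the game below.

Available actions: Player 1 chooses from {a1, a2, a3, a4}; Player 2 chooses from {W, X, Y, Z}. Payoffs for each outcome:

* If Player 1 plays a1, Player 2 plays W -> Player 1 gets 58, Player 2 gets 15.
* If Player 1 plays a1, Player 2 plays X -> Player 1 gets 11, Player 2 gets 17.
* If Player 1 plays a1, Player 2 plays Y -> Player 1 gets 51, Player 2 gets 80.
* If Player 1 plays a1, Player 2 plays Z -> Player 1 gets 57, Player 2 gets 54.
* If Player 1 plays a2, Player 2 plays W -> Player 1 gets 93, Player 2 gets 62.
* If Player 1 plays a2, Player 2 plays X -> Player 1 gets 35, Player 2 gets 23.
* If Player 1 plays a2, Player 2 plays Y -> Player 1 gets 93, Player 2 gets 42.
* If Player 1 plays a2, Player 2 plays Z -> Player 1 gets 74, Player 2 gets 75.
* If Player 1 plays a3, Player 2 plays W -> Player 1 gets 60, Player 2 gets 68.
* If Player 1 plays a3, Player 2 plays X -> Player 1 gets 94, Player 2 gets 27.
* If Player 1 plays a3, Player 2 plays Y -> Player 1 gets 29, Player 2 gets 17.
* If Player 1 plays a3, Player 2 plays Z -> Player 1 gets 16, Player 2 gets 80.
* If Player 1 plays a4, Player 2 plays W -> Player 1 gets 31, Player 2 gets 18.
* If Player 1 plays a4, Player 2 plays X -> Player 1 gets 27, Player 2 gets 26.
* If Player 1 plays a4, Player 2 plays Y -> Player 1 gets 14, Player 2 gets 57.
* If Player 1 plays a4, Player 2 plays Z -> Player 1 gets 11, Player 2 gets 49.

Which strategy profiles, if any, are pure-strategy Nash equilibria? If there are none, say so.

(a1, W): Player 1 can switch to a2 (58 → 93). Not NE.
(a1, X): Player 1 can switch to a2 (11 → 35). Not NE.
(a1, Y): Player 1 can switch to a2 (51 → 93). Not NE.
(a1, Z): Player 1 can switch to a2 (57 → 74). Not NE.
(a2, W): Player 2 can switch to Z (62 → 75). Not NE.
(a2, X): Player 1 can switch to a3 (35 → 94). Not NE.
(a2, Y): Player 2 can switch to W (42 → 62). Not NE.
(a2, Z): Player 1 gets 74, best alternative 57; Player 2 gets 75, best alternative 62. No profitable deviation — NE.
(a3, W): Player 1 can switch to a2 (60 → 93). Not NE.
(a3, X): Player 2 can switch to W (27 → 68). Not NE.
(a3, Y): Player 1 can switch to a1 (29 → 51). Not NE.
(The remaining 5 profiles each have a profitable deviation by the same check.)

The unique pure-strategy Nash equilibrium is (a2, Z).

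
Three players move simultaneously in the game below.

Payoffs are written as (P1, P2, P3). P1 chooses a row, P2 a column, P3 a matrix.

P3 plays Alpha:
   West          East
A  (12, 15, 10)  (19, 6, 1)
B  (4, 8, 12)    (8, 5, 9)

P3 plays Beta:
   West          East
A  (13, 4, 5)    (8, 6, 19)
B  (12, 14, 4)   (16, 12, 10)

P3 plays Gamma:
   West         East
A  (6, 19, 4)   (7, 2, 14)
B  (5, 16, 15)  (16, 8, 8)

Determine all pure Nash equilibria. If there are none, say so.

P1 against (West, Alpha): payoffs 12, 4 → best response A.
P1 against (West, Beta): payoffs 13, 12 → best response A.
P1 against (West, Gamma): payoffs 6, 5 → best response A.
P1 against (East, Alpha): payoffs 19, 8 → best response A.
P1 against (East, Beta): payoffs 8, 16 → best response B.
P1 against (East, Gamma): payoffs 7, 16 → best response B.
P2 against (A, Alpha): payoffs 15, 6 → best response West.
P2 against (A, Beta): payoffs 4, 6 → best response East.
P2 against (A, Gamma): payoffs 19, 2 → best response West.
P2 against (B, Alpha): payoffs 8, 5 → best response West.
P2 against (B, Beta): payoffs 14, 12 → best response West.
P2 against (B, Gamma): payoffs 16, 8 → best response West.
P3 against (A, West): payoffs 10, 5, 4 → best response Alpha.
P3 against (A, East): payoffs 1, 19, 14 → best response Beta.
P3 against (B, West): payoffs 12, 4, 15 → best response Gamma.
P3 against (B, East): payoffs 9, 10, 8 → best response Beta.
Mutual best responses: (A, West, Alpha).

(A, West, Alpha)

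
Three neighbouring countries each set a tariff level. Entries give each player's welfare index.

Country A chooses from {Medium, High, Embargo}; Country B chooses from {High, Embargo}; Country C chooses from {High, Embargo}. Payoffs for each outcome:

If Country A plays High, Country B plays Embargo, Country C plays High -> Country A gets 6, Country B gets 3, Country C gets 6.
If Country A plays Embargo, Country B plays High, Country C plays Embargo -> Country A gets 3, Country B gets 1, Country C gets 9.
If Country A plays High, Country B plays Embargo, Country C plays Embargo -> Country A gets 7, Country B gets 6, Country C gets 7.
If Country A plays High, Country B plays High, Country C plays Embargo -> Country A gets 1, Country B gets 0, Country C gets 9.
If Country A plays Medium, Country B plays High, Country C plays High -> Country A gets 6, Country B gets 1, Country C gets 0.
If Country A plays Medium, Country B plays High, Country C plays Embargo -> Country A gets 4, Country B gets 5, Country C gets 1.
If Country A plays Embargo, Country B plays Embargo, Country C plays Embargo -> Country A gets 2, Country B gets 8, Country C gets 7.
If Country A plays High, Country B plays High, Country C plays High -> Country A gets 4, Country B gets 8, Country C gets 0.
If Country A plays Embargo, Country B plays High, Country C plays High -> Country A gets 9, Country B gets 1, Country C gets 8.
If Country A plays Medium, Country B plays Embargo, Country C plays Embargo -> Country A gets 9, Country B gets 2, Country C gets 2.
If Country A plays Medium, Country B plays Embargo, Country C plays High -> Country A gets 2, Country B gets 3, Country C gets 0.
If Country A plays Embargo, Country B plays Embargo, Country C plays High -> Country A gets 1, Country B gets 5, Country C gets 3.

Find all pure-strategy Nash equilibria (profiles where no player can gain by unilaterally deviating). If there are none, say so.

Country A against (High, High): payoffs 6, 4, 9 → best response Embargo.
Country A against (High, Embargo): payoffs 4, 1, 3 → best response Medium.
Country A against (Embargo, High): payoffs 2, 6, 1 → best response High.
Country A against (Embargo, Embargo): payoffs 9, 7, 2 → best response Medium.
Country B against (Medium, High): payoffs 1, 3 → best response Embargo.
Country B against (Medium, Embargo): payoffs 5, 2 → best response High.
Country B against (High, High): payoffs 8, 3 → best response High.
Country B against (High, Embargo): payoffs 0, 6 → best response Embargo.
Country B against (Embargo, High): payoffs 1, 5 → best response Embargo.
Country B against (Embargo, Embargo): payoffs 1, 8 → best response Embargo.
Country C against (Medium, High): payoffs 0, 1 → best response Embargo.
Country C against (Medium, Embargo): payoffs 0, 2 → best response Embargo.
Country C against (High, High): payoffs 0, 9 → best response Embargo.
Country C against (High, Embargo): payoffs 6, 7 → best response Embargo.
Country C against (Embargo, High): payoffs 8, 9 → best response Embargo.
Country C against (Embargo, Embargo): payoffs 3, 7 → best response Embargo.
Mutual best responses: (Medium, High, Embargo).

Pure NE: (Medium, High, Embargo)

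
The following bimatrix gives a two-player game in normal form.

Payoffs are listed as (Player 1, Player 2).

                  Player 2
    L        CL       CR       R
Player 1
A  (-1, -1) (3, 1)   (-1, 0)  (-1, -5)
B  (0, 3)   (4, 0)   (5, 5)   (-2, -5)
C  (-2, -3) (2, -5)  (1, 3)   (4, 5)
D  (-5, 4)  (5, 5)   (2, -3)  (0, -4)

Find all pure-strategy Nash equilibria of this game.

Player 1 against L: payoffs -1, 0, -2, -5 → best response B.
Player 1 against CL: payoffs 3, 4, 2, 5 → best response D.
Player 1 against CR: payoffs -1, 5, 1, 2 → best response B.
Player 1 against R: payoffs -1, -2, 4, 0 → best response C.
Player 2 against A: payoffs -1, 1, 0, -5 → best response CL.
Player 2 against B: payoffs 3, 0, 5, -5 → best response CR.
Player 2 against C: payoffs -3, -5, 3, 5 → best response R.
Player 2 against D: payoffs 4, 5, -3, -4 → best response CL.
Mutual best responses: (B, CR); (C, R); (D, CL).

Pure-strategy Nash equilibria: (B, CR); (C, R); (D, CL)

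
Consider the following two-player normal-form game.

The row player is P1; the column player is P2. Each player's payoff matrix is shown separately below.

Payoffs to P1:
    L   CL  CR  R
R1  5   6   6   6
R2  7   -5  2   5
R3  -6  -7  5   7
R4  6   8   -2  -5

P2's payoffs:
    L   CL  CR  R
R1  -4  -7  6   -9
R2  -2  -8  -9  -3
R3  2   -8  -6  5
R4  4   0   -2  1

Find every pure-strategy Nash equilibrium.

Pure-strategy Nash equilibria: (R1, CR); (R2, L); (R3, R)

P1 against L: payoffs 5, 7, -6, 6 → best response R2.
P1 against CL: payoffs 6, -5, -7, 8 → best response R4.
P1 against CR: payoffs 6, 2, 5, -2 → best response R1.
P1 against R: payoffs 6, 5, 7, -5 → best response R3.
P2 against R1: payoffs -4, -7, 6, -9 → best response CR.
P2 against R2: payoffs -2, -8, -9, -3 → best response L.
P2 against R3: payoffs 2, -8, -6, 5 → best response R.
P2 against R4: payoffs 4, 0, -2, 1 → best response L.
Mutual best responses: (R1, CR); (R2, L); (R3, R).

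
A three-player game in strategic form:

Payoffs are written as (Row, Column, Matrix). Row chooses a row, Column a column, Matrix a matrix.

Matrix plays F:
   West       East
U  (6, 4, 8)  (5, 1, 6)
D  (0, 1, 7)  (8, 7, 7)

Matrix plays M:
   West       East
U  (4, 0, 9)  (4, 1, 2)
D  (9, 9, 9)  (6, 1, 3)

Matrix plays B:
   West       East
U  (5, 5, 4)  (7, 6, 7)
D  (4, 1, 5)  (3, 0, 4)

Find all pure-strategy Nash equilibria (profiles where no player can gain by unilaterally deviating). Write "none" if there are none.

Check each profile: it is a Nash equilibrium iff no player can strictly gain by switching unilaterally.
(U, West, F): Matrix can switch to M (8 → 9). Not NE.
(U, West, M): Row can switch to D (4 → 9). Not NE.
(U, West, B): Column can switch to East (5 → 6). Not NE.
(U, East, F): Row can switch to D (5 → 8). Not NE.
(U, East, M): Row can switch to D (4 → 6). Not NE.
(U, East, B): Row gets 7, best alternative 3; Column gets 6, best alternative 5; Matrix gets 7, best alternative 6. No profitable deviation — NE.
(D, West, F): Row can switch to U (0 → 6). Not NE.
(D, West, M): Row gets 9, best alternative 4; Column gets 9, best alternative 1; Matrix gets 9, best alternative 7. No profitable deviation — NE.
(D, West, B): Row can switch to U (4 → 5). Not NE.
(D, East, F): Row gets 8, best alternative 5; Column gets 7, best alternative 1; Matrix gets 7, best alternative 4. No profitable deviation — NE.
(D, East, M): Column can switch to West (1 → 9). Not NE.
(D, East, B): Row can switch to U (3 → 7). Not NE.

(U, East, B) and (D, West, M) and (D, East, F)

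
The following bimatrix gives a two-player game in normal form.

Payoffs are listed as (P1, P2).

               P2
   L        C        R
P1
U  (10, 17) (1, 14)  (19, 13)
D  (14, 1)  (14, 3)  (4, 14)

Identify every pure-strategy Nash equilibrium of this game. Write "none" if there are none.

P1 against L: payoffs 10, 14 → best response D.
P1 against C: payoffs 1, 14 → best response D.
P1 against R: payoffs 19, 4 → best response U.
P2 against U: payoffs 17, 14, 13 → best response L.
P2 against D: payoffs 1, 3, 14 → best response R.
No profile is a mutual best response for all players.

There is no pure-strategy Nash equilibrium.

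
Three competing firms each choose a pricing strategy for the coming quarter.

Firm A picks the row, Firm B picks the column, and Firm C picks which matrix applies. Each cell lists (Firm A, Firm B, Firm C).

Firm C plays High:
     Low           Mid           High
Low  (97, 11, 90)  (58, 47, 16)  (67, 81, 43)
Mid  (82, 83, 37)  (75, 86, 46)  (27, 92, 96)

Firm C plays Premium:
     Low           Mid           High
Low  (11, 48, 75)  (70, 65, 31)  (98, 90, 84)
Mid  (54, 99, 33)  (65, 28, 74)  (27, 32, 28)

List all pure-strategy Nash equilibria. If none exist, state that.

The unique pure-strategy Nash equilibrium is (Low, High, Premium).

For each player, find the best response to each opponent profile; mutual best responses are the pure NE.
Firm A against (Low, High): payoffs 97, 82 → best response Low.
Firm A against (Low, Premium): payoffs 11, 54 → best response Mid.
Firm A against (Mid, High): payoffs 58, 75 → best response Mid.
Firm A against (Mid, Premium): payoffs 70, 65 → best response Low.
Firm A against (High, High): payoffs 67, 27 → best response Low.
Firm A against (High, Premium): payoffs 98, 27 → best response Low.
Firm B against (Low, High): payoffs 11, 47, 81 → best response High.
Firm B against (Low, Premium): payoffs 48, 65, 90 → best response High.
Firm B against (Mid, High): payoffs 83, 86, 92 → best response High.
Firm B against (Mid, Premium): payoffs 99, 28, 32 → best response Low.
Firm C against (Low, Low): payoffs 90, 75 → best response High.
Firm C against (Low, Mid): payoffs 16, 31 → best response Premium.
Firm C against (Low, High): payoffs 43, 84 → best response Premium.
Firm C against (Mid, Low): payoffs 37, 33 → best response High.
Firm C against (Mid, Mid): payoffs 46, 74 → best response Premium.
Firm C against (Mid, High): payoffs 96, 28 → best response High.
Mutual best responses: (Low, High, Premium).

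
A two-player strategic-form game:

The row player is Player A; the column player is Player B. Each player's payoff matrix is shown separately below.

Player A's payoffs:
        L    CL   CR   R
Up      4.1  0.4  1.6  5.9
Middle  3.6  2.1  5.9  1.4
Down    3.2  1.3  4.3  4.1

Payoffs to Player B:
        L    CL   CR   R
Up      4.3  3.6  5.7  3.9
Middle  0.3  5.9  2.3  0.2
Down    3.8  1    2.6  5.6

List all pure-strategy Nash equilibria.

(Up, L): Player B can switch to CR (4.3 → 5.7). Not NE.
(Up, CL): Player A can switch to Middle (0.4 → 2.1). Not NE.
(Up, CR): Player A can switch to Middle (1.6 → 5.9). Not NE.
(Up, R): Player B can switch to L (3.9 → 4.3). Not NE.
(Middle, L): Player A can switch to Up (3.6 → 4.1). Not NE.
(Middle, CL): Player A gets 2.1, best alternative 1.3; Player B gets 5.9, best alternative 2.3. No profitable deviation — NE.
(Middle, CR): Player B can switch to CL (2.3 → 5.9). Not NE.
(Middle, R): Player A can switch to Up (1.4 → 5.9). Not NE.
(Down, L): Player A can switch to Up (3.2 → 4.1). Not NE.
(The remaining 3 profiles each have a profitable deviation by the same check.)

(Middle, CL)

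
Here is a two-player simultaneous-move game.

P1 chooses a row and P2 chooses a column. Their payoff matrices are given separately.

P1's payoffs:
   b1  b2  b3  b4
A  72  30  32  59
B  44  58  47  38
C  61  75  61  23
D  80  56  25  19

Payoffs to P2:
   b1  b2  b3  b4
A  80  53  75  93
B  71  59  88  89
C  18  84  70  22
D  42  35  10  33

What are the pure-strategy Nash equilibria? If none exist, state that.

For each player, find the best response to each opponent profile; mutual best responses are the pure NE.
P1 against b1: payoffs 72, 44, 61, 80 → best response D.
P1 against b2: payoffs 30, 58, 75, 56 → best response C.
P1 against b3: payoffs 32, 47, 61, 25 → best response C.
P1 against b4: payoffs 59, 38, 23, 19 → best response A.
P2 against A: payoffs 80, 53, 75, 93 → best response b4.
P2 against B: payoffs 71, 59, 88, 89 → best response b4.
P2 against C: payoffs 18, 84, 70, 22 → best response b2.
P2 against D: payoffs 42, 35, 10, 33 → best response b1.
Mutual best responses: (A, b4); (C, b2); (D, b1).

(A, b4), (C, b2), (D, b1)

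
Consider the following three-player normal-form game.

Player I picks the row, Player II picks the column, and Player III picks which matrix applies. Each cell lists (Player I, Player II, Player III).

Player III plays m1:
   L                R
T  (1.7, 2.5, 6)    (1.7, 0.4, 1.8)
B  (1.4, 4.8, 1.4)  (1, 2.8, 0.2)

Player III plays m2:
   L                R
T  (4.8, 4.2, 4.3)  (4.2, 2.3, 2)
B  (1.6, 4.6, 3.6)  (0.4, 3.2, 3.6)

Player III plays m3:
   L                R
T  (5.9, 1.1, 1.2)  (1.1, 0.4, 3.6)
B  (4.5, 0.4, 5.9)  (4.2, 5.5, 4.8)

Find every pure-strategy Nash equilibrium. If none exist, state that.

(T, L, m1) and (B, R, m3)

(T, L, m1): Player I gets 1.7, best alternative 1.4; Player II gets 2.5, best alternative 0.4; Player III gets 6, best alternative 4.3. No profitable deviation — NE.
(T, L, m2): Player III can switch to m1 (4.3 → 6). Not NE.
(T, L, m3): Player III can switch to m1 (1.2 → 6). Not NE.
(T, R, m1): Player II can switch to L (0.4 → 2.5). Not NE.
(T, R, m2): Player II can switch to L (2.3 → 4.2). Not NE.
(T, R, m3): Player I can switch to B (1.1 → 4.2). Not NE.
(B, L, m1): Player I can switch to T (1.4 → 1.7). Not NE.
(B, L, m2): Player I can switch to T (1.6 → 4.8). Not NE.
(B, L, m3): Player I can switch to T (4.5 → 5.9). Not NE.
(B, R, m1): Player I can switch to T (1 → 1.7). Not NE.
(B, R, m2): Player I can switch to T (0.4 → 4.2). Not NE.
(B, R, m3): Player I gets 4.2, best alternative 1.1; Player II gets 5.5, best alternative 0.4; Player III gets 4.8, best alternative 3.6. No profitable deviation — NE.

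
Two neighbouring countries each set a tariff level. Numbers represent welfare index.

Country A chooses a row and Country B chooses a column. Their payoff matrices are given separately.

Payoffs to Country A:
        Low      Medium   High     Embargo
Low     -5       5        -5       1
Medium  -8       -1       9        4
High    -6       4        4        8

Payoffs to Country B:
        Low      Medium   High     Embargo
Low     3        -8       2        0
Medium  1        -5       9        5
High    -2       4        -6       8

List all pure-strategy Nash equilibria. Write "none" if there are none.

(Low, Low): Country A gets -5, best alternative -6; Country B gets 3, best alternative 2. No profitable deviation — NE.
(Low, Medium): Country B can switch to Low (-8 → 3). Not NE.
(Low, High): Country A can switch to Medium (-5 → 9). Not NE.
(Low, Embargo): Country A can switch to Medium (1 → 4). Not NE.
(Medium, Low): Country A can switch to Low (-8 → -5). Not NE.
(Medium, Medium): Country A can switch to Low (-1 → 5). Not NE.
(Medium, High): Country A gets 9, best alternative 4; Country B gets 9, best alternative 5. No profitable deviation — NE.
(Medium, Embargo): Country A can switch to High (4 → 8). Not NE.
(High, Low): Country A can switch to Low (-6 → -5). Not NE.
(High, Medium): Country A can switch to Low (4 → 5). Not NE.
(High, High): Country A can switch to Medium (4 → 9). Not NE.
(High, Embargo): Country A gets 8, best alternative 4; Country B gets 8, best alternative 4. No profitable deviation — NE.

(Low, Low); (Medium, High); (High, Embargo)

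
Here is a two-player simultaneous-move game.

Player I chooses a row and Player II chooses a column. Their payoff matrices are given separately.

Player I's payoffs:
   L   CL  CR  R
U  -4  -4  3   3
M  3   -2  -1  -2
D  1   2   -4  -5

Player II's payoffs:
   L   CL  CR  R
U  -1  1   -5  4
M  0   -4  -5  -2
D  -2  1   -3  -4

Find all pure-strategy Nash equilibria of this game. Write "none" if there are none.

Check each profile: it is a Nash equilibrium iff no player can strictly gain by switching unilaterally.
(U, L): Player I can switch to M (-4 → 3). Not NE.
(U, CL): Player I can switch to M (-4 → -2). Not NE.
(U, CR): Player II can switch to L (-5 → -1). Not NE.
(U, R): Player I gets 3, best alternative -2; Player II gets 4, best alternative 1. No profitable deviation — NE.
(M, L): Player I gets 3, best alternative 1; Player II gets 0, best alternative -2. No profitable deviation — NE.
(M, CL): Player I can switch to D (-2 → 2). Not NE.
(M, CR): Player I can switch to U (-1 → 3). Not NE.
(M, R): Player I can switch to U (-2 → 3). Not NE.
(D, L): Player I can switch to M (1 → 3). Not NE.
(D, CL): Player I gets 2, best alternative -2; Player II gets 1, best alternative -2. No profitable deviation — NE.
(D, CR): Player I can switch to U (-4 → 3). Not NE.
(D, R): Player I can switch to U (-5 → 3). Not NE.

Pure-strategy Nash equilibria: (U, R), (M, L), (D, CL)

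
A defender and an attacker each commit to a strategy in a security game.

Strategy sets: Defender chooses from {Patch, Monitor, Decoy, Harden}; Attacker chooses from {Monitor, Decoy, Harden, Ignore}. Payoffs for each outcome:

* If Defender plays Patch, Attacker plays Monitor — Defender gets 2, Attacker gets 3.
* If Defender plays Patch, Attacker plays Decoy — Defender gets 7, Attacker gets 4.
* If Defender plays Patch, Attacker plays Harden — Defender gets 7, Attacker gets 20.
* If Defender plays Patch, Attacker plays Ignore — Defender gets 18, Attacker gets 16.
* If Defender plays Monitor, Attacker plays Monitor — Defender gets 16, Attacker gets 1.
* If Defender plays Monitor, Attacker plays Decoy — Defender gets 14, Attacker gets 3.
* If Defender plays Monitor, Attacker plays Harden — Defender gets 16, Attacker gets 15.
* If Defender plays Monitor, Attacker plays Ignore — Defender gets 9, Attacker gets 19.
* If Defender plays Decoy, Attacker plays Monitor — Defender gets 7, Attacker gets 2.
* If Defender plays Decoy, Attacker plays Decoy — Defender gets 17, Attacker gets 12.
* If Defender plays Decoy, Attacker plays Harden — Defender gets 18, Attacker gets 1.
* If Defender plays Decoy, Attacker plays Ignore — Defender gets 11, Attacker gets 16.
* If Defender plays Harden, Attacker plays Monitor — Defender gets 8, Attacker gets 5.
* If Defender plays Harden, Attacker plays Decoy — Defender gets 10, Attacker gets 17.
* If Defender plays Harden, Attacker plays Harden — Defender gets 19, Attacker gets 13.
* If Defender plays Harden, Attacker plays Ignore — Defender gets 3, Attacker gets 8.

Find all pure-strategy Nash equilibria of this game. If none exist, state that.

There is no pure-strategy Nash equilibrium.

(Patch, Monitor): Defender can switch to Monitor (2 → 16). Not NE.
(Patch, Decoy): Defender can switch to Monitor (7 → 14). Not NE.
(Patch, Harden): Defender can switch to Monitor (7 → 16). Not NE.
(Patch, Ignore): Attacker can switch to Harden (16 → 20). Not NE.
(Monitor, Monitor): Attacker can switch to Decoy (1 → 3). Not NE.
(Monitor, Decoy): Defender can switch to Decoy (14 → 17). Not NE.
(The remaining 10 profiles each have a profitable deviation by the same check.)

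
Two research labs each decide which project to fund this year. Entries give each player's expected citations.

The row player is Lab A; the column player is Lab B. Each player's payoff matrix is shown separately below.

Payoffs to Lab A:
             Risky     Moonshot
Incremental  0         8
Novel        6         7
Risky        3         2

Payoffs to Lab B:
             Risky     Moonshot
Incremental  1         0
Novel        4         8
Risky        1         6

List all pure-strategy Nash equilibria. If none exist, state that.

There is no pure-strategy Nash equilibrium.

Lab A against Risky: payoffs 0, 6, 3 → best response Novel.
Lab A against Moonshot: payoffs 8, 7, 2 → best response Incremental.
Lab B against Incremental: payoffs 1, 0 → best response Risky.
Lab B against Novel: payoffs 4, 8 → best response Moonshot.
Lab B against Risky: payoffs 1, 6 → best response Moonshot.
No profile is a mutual best response for all players.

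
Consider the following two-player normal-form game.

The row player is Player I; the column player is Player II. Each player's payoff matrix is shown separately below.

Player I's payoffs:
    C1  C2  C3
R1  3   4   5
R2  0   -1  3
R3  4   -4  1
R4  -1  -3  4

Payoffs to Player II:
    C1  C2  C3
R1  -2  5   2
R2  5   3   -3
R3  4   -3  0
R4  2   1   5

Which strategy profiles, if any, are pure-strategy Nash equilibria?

Player I against C1: payoffs 3, 0, 4, -1 → best response R3.
Player I against C2: payoffs 4, -1, -4, -3 → best response R1.
Player I against C3: payoffs 5, 3, 1, 4 → best response R1.
Player II against R1: payoffs -2, 5, 2 → best response C2.
Player II against R2: payoffs 5, 3, -3 → best response C1.
Player II against R3: payoffs 4, -3, 0 → best response C1.
Player II against R4: payoffs 2, 1, 5 → best response C3.
Mutual best responses: (R1, C2); (R3, C1).

The pure Nash equilibria are (R1, C2); (R3, C1).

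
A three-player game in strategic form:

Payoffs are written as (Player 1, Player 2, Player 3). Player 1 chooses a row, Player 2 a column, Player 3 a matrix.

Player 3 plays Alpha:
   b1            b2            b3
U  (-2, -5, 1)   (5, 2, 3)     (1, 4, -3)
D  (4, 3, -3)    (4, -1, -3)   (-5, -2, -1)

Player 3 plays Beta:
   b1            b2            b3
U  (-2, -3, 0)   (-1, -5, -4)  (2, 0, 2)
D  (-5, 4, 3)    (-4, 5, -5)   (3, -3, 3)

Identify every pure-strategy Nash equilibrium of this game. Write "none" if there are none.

There is no pure-strategy Nash equilibrium.

(U, b1, Alpha): Player 1 can switch to D (-2 → 4). Not NE.
(U, b1, Beta): Player 2 can switch to b3 (-3 → 0). Not NE.
(U, b2, Alpha): Player 2 can switch to b3 (2 → 4). Not NE.
(U, b2, Beta): Player 2 can switch to b1 (-5 → -3). Not NE.
(U, b3, Alpha): Player 3 can switch to Beta (-3 → 2). Not NE.
(U, b3, Beta): Player 1 can switch to D (2 → 3). Not NE.
(D, b1, Alpha): Player 3 can switch to Beta (-3 → 3). Not NE.
(D, b1, Beta): Player 1 can switch to U (-5 → -2). Not NE.
(D, b2, Alpha): Player 1 can switch to U (4 → 5). Not NE.
(D, b2, Beta): Player 1 can switch to U (-4 → -1). Not NE.
(D, b3, Alpha): Player 1 can switch to U (-5 → 1). Not NE.
(D, b3, Beta): Player 2 can switch to b1 (-3 → 4). Not NE.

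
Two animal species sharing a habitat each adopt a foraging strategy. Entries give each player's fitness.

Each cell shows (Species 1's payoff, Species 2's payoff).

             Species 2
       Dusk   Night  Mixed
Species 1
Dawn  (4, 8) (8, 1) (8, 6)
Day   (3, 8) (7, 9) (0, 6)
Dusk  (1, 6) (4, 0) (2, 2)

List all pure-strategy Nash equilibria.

Pure NE: (Dawn, Dusk)

Species 1 against Dusk: payoffs 4, 3, 1 → best response Dawn.
Species 1 against Night: payoffs 8, 7, 4 → best response Dawn.
Species 1 against Mixed: payoffs 8, 0, 2 → best response Dawn.
Species 2 against Dawn: payoffs 8, 1, 6 → best response Dusk.
Species 2 against Day: payoffs 8, 9, 6 → best response Night.
Species 2 against Dusk: payoffs 6, 0, 2 → best response Dusk.
Mutual best responses: (Dawn, Dusk).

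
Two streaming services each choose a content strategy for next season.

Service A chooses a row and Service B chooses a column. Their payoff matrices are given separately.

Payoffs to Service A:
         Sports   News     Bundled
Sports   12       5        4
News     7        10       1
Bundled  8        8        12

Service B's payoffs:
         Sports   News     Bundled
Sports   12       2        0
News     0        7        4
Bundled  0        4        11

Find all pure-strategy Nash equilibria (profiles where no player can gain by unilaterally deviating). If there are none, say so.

Mark each player's best response to every combination of opponents' strategies; a profile where every player is best-responding is a pure Nash equilibrium.
Service A against Sports: payoffs 12, 7, 8 → best response Sports.
Service A against News: payoffs 5, 10, 8 → best response News.
Service A against Bundled: payoffs 4, 1, 12 → best response Bundled.
Service B against Sports: payoffs 12, 2, 0 → best response Sports.
Service B against News: payoffs 0, 7, 4 → best response News.
Service B against Bundled: payoffs 0, 4, 11 → best response Bundled.
Mutual best responses: (Sports, Sports); (News, News); (Bundled, Bundled).

The pure Nash equilibria are (Sports, Sports); (News, News); (Bundled, Bundled).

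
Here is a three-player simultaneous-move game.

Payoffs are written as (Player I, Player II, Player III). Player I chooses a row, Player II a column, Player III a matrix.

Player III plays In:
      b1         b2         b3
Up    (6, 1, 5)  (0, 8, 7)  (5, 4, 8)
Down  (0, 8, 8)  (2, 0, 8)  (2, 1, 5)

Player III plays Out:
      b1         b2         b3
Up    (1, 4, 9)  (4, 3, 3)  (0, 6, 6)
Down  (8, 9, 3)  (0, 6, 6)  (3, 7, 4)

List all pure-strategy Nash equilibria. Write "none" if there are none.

Player I against (b1, In): payoffs 6, 0 → best response Up.
Player I against (b1, Out): payoffs 1, 8 → best response Down.
Player I against (b2, In): payoffs 0, 2 → best response Down.
Player I against (b2, Out): payoffs 4, 0 → best response Up.
Player I against (b3, In): payoffs 5, 2 → best response Up.
Player I against (b3, Out): payoffs 0, 3 → best response Down.
Player II against (Up, In): payoffs 1, 8, 4 → best response b2.
Player II against (Up, Out): payoffs 4, 3, 6 → best response b3.
Player II against (Down, In): payoffs 8, 0, 1 → best response b1.
Player II against (Down, Out): payoffs 9, 6, 7 → best response b1.
Player III against (Up, b1): payoffs 5, 9 → best response Out.
Player III against (Up, b2): payoffs 7, 3 → best response In.
Player III against (Up, b3): payoffs 8, 6 → best response In.
Player III against (Down, b1): payoffs 8, 3 → best response In.
Player III against (Down, b2): payoffs 8, 6 → best response In.
Player III against (Down, b3): payoffs 5, 4 → best response In.
No profile is a mutual best response for all players.

No pure-strategy Nash equilibrium.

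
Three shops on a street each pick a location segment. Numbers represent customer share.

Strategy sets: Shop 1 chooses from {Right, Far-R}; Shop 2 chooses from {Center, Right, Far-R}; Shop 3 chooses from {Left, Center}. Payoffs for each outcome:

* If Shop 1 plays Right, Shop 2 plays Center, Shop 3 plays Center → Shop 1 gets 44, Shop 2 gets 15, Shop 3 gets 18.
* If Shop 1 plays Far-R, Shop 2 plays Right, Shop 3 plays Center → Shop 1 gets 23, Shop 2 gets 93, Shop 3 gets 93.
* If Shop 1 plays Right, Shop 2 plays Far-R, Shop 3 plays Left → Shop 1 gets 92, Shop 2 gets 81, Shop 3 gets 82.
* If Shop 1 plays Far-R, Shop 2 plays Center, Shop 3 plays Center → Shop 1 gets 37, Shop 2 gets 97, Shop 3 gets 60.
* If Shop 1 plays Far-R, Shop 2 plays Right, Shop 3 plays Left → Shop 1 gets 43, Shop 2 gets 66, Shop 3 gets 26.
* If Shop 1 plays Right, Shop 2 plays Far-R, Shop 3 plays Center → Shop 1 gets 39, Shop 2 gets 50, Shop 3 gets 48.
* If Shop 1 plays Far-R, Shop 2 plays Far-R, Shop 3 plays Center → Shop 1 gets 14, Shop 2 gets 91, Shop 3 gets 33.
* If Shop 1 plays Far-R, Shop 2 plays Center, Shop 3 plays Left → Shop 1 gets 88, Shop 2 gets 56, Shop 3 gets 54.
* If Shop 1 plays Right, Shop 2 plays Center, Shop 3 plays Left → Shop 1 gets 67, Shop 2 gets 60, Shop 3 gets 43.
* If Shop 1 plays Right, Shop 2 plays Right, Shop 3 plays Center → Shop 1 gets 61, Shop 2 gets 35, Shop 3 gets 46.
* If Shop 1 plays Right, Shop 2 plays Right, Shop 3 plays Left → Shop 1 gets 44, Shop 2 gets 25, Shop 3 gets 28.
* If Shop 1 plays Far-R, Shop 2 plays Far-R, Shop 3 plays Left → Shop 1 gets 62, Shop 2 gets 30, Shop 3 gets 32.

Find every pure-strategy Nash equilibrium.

Pure NE: (Right, Far-R, Left)

Shop 1 against (Center, Left): payoffs 67, 88 → best response Far-R.
Shop 1 against (Center, Center): payoffs 44, 37 → best response Right.
Shop 1 against (Right, Left): payoffs 44, 43 → best response Right.
Shop 1 against (Right, Center): payoffs 61, 23 → best response Right.
Shop 1 against (Far-R, Left): payoffs 92, 62 → best response Right.
Shop 1 against (Far-R, Center): payoffs 39, 14 → best response Right.
Shop 2 against (Right, Left): payoffs 60, 25, 81 → best response Far-R.
Shop 2 against (Right, Center): payoffs 15, 35, 50 → best response Far-R.
Shop 2 against (Far-R, Left): payoffs 56, 66, 30 → best response Right.
Shop 2 against (Far-R, Center): payoffs 97, 93, 91 → best response Center.
Shop 3 against (Right, Center): payoffs 43, 18 → best response Left.
Shop 3 against (Right, Right): payoffs 28, 46 → best response Center.
Shop 3 against (Right, Far-R): payoffs 82, 48 → best response Left.
Shop 3 against (Far-R, Center): payoffs 54, 60 → best response Center.
Shop 3 against (Far-R, Right): payoffs 26, 93 → best response Center.
Shop 3 against (Far-R, Far-R): payoffs 32, 33 → best response Center.
Mutual best responses: (Right, Far-R, Left).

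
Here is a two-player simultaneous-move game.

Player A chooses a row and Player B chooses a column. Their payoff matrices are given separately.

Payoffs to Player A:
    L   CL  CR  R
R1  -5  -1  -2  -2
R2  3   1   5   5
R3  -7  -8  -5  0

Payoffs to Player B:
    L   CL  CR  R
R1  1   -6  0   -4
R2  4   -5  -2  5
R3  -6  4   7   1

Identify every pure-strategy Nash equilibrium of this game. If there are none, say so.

Pure NE: (R2, R)

Check each profile: it is a Nash equilibrium iff no player can strictly gain by switching unilaterally.
(R1, L): Player A can switch to R2 (-5 → 3). Not NE.
(R1, CL): Player A can switch to R2 (-1 → 1). Not NE.
(R1, CR): Player A can switch to R2 (-2 → 5). Not NE.
(R1, R): Player A can switch to R2 (-2 → 5). Not NE.
(R2, L): Player B can switch to R (4 → 5). Not NE.
(R2, CL): Player B can switch to L (-5 → 4). Not NE.
(R2, CR): Player B can switch to L (-2 → 4). Not NE.
(R2, R): Player A gets 5, best alternative 0; Player B gets 5, best alternative 4. No profitable deviation — NE.
(R3, L): Player A can switch to R1 (-7 → -5). Not NE.
(R3, CL): Player A can switch to R1 (-8 → -1). Not NE.
(R3, CR): Player A can switch to R1 (-5 → -2). Not NE.
(The remaining 1 profile has a profitable deviation by the same check.)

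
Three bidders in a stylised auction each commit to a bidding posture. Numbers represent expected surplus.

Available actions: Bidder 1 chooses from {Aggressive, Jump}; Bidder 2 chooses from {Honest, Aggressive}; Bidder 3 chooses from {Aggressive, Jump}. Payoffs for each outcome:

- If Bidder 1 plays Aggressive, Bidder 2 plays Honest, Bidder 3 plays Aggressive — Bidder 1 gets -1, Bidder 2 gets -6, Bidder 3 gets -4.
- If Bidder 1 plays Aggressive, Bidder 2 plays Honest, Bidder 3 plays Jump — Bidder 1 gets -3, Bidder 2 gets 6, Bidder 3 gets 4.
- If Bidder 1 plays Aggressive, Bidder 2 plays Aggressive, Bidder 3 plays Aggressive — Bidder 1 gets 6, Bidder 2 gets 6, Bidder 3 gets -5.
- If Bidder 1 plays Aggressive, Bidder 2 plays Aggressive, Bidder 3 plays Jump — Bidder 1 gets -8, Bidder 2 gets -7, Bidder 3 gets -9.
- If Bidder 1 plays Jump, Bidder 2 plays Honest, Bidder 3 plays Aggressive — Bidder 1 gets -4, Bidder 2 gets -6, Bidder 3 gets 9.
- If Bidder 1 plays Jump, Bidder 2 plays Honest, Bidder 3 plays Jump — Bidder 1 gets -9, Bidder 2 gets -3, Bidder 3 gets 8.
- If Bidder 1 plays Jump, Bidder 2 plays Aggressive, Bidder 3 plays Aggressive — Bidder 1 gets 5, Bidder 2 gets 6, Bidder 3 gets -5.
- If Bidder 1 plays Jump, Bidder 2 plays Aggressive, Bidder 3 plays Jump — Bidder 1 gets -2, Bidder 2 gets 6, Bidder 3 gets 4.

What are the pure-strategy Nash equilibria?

Bidder 1 against (Honest, Aggressive): payoffs -1, -4 → best response Aggressive.
Bidder 1 against (Honest, Jump): payoffs -3, -9 → best response Aggressive.
Bidder 1 against (Aggressive, Aggressive): payoffs 6, 5 → best response Aggressive.
Bidder 1 against (Aggressive, Jump): payoffs -8, -2 → best response Jump.
Bidder 2 against (Aggressive, Aggressive): payoffs -6, 6 → best response Aggressive.
Bidder 2 against (Aggressive, Jump): payoffs 6, -7 → best response Honest.
Bidder 2 against (Jump, Aggressive): payoffs -6, 6 → best response Aggressive.
Bidder 2 against (Jump, Jump): payoffs -3, 6 → best response Aggressive.
Bidder 3 against (Aggressive, Honest): payoffs -4, 4 → best response Jump.
Bidder 3 against (Aggressive, Aggressive): payoffs -5, -9 → best response Aggressive.
Bidder 3 against (Jump, Honest): payoffs 9, 8 → best response Aggressive.
Bidder 3 against (Jump, Aggressive): payoffs -5, 4 → best response Jump.
Mutual best responses: (Aggressive, Honest, Jump); (Aggressive, Aggressive, Aggressive); (Jump, Aggressive, Jump).

The pure Nash equilibria are (Aggressive, Honest, Jump); (Aggressive, Aggressive, Aggressive); (Jump, Aggressive, Jump).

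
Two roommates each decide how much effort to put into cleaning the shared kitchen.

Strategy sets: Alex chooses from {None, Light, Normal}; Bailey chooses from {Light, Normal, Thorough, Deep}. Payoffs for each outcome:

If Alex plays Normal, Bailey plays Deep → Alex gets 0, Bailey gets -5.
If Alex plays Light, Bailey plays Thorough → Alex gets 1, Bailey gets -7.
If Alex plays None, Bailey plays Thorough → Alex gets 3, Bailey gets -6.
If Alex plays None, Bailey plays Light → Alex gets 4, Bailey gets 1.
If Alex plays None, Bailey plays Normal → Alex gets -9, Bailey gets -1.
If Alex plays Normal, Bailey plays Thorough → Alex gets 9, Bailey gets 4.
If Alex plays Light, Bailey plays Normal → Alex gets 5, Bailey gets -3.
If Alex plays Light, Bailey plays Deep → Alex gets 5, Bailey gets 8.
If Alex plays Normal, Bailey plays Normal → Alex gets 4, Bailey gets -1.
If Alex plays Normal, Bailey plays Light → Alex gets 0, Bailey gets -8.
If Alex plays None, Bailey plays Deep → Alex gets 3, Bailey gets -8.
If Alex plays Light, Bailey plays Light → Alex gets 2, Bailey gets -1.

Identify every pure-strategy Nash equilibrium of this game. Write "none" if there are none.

For each player, find the best response to each opponent profile; mutual best responses are the pure NE.
Alex against Light: payoffs 4, 2, 0 → best response None.
Alex against Normal: payoffs -9, 5, 4 → best response Light.
Alex against Thorough: payoffs 3, 1, 9 → best response Normal.
Alex against Deep: payoffs 3, 5, 0 → best response Light.
Bailey against None: payoffs 1, -1, -6, -8 → best response Light.
Bailey against Light: payoffs -1, -3, -7, 8 → best response Deep.
Bailey against Normal: payoffs -8, -1, 4, -5 → best response Thorough.
Mutual best responses: (None, Light); (Light, Deep); (Normal, Thorough).

(None, Light) and (Light, Deep) and (Normal, Thorough)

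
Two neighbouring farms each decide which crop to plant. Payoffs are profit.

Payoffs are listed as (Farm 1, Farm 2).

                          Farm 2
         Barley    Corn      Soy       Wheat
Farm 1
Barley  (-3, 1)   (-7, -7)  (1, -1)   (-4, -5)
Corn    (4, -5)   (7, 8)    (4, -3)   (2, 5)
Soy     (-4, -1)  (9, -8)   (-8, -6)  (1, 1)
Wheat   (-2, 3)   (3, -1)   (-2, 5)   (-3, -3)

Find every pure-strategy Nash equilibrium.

For each player, find the best response to each opponent profile; mutual best responses are the pure NE.
Farm 1 against Barley: payoffs -3, 4, -4, -2 → best response Corn.
Farm 1 against Corn: payoffs -7, 7, 9, 3 → best response Soy.
Farm 1 against Soy: payoffs 1, 4, -8, -2 → best response Corn.
Farm 1 against Wheat: payoffs -4, 2, 1, -3 → best response Corn.
Farm 2 against Barley: payoffs 1, -7, -1, -5 → best response Barley.
Farm 2 against Corn: payoffs -5, 8, -3, 5 → best response Corn.
Farm 2 against Soy: payoffs -1, -8, -6, 1 → best response Wheat.
Farm 2 against Wheat: payoffs 3, -1, 5, -3 → best response Soy.
No profile is a mutual best response for all players.

This game has no pure Nash equilibrium.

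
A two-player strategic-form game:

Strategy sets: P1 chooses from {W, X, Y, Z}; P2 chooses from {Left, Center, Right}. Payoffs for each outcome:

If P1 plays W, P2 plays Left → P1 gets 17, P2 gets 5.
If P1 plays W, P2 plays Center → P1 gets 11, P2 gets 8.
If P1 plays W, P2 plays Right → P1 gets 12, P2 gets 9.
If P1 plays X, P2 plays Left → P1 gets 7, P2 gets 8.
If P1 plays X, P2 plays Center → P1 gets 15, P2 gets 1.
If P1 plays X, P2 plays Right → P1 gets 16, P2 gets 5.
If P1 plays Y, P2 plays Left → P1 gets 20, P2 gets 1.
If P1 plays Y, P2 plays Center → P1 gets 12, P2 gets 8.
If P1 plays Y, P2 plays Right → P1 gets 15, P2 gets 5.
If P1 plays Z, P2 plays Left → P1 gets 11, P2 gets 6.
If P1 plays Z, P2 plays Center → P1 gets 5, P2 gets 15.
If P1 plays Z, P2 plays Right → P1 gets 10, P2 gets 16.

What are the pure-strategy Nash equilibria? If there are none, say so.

P1 against Left: payoffs 17, 7, 20, 11 → best response Y.
P1 against Center: payoffs 11, 15, 12, 5 → best response X.
P1 against Right: payoffs 12, 16, 15, 10 → best response X.
P2 against W: payoffs 5, 8, 9 → best response Right.
P2 against X: payoffs 8, 1, 5 → best response Left.
P2 against Y: payoffs 1, 8, 5 → best response Center.
P2 against Z: payoffs 6, 15, 16 → best response Right.
No profile is a mutual best response for all players.

This game has no pure Nash equilibrium.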